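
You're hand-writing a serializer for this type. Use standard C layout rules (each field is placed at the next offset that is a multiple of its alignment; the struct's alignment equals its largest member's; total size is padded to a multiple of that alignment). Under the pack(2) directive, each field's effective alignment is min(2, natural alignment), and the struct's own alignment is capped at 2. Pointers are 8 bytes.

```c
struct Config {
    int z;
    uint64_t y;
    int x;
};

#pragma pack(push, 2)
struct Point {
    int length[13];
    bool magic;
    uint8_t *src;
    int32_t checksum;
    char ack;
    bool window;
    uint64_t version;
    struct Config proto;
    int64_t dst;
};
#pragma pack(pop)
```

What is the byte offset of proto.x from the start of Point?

92

Config: z at 0 (size 4, align 4) → ends 4; pad 4 to align 8 for y; y at 8 (size 8, align 8) → ends 16; x at 16 (size 4, align 4) → ends 20; tail pad 4 to reach multiple of 8; total 24 bytes, alignment 8
length at 0 (size 52, align 2) → ends 52
magic at 52 (size 1, align 1) → ends 53
pad 1 to align 2 for src
src at 54 (size 8, align 2) → ends 62
checksum at 62 (size 4, align 2) → ends 66
ack at 66 (size 1, align 1) → ends 67
window at 67 (size 1, align 1) → ends 68
version at 68 (size 8, align 2) → ends 76
proto at 76 (size 24, align 2) → ends 100
within Config: x at 16
76 + 16 = 92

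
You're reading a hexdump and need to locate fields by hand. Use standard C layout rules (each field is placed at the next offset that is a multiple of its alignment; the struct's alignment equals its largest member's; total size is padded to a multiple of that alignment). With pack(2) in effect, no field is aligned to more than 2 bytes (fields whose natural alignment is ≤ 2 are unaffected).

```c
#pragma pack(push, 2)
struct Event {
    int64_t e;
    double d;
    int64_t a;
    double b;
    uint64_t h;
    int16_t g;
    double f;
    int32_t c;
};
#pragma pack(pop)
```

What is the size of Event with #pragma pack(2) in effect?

54

@0: e [8B, align 2] → 8
@8: d [8B, align 2] → 16
@16: a [8B, align 2] → 24
@24: b [8B, align 2] → 32
@32: h [8B, align 2] → 40
@40: g [2B, align 2] → 42
@42: f [8B, align 2] → 50
@50: c [4B, align 2] → 54
size 54, align 2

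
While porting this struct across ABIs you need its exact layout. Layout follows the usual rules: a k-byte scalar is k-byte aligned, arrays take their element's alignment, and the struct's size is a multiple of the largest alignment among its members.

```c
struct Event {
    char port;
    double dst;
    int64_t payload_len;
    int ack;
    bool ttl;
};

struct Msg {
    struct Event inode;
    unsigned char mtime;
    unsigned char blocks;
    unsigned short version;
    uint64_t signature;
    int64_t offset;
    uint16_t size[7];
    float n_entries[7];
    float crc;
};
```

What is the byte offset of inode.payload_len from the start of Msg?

16

Event: port at 0 (size 1, align 1) → ends 1; pad 7 to align 8 for dst; dst at 8 (size 8, align 8) → ends 16; payload_len at 16 (size 8, align 8) → ends 24; ack at 24 (size 4, align 4) → ends 28; ttl at 28 (size 1, align 1) → ends 29; tail pad 3 to reach multiple of 8; total 32 bytes, alignment 8
inode at 0 (size 32, align 8) → ends 32
within Event: payload_len at 16
0 + 16 = 16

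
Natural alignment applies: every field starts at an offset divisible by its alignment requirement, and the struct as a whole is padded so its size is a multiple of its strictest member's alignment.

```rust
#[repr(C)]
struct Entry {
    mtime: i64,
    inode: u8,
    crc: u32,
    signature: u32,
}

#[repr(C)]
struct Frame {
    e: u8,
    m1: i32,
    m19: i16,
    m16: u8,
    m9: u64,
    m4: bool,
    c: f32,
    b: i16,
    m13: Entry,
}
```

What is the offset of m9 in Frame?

Entry: @0: mtime [8B, align 8] → 8; @8: inode [1B, align 1] → 9; +3 pad (align 4); @12: crc [4B, align 4] → 16; @16: signature [4B, align 4] → 20; +4 tail pad (align 8); size 24, align 8
@0: e [1B, align 1] → 1
+3 pad (align 4)
@4: m1 [4B, align 4] → 8
@8: m19 [2B, align 2] → 10
@10: m16 [1B, align 1] → 11
+5 pad (align 8)
@16: m9 [8B, align 8] → 24

16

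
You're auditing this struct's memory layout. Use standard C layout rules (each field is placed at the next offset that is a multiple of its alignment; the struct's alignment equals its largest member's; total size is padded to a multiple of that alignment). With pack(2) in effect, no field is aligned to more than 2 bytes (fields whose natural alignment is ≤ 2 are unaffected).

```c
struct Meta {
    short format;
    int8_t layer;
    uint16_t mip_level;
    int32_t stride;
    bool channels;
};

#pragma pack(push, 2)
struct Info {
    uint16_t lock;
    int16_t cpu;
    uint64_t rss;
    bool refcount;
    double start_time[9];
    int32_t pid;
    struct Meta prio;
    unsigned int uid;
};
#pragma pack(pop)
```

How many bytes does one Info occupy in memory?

Meta: 0..2  format  (2B, 2-aligned); 2..3  layer  (1B, 1-aligned); 3..4  -- padding (1B); 4..6  mip_level  (2B, 2-aligned); 6..8  -- padding (2B); 8..12  stride  (4B, 4-aligned); 12..13  channels  (1B, 1-aligned); 13..16  -- tail padding (3B); sizeof = 16, alignof = 4
0..2  lock  (2B, 2-aligned)
2..4  cpu  (2B, 2-aligned)
4..12  rss  (8B, 2-aligned)
12..13  refcount  (1B, 1-aligned)
13..14  -- padding (1B)
14..86  start_time  (72B, 2-aligned)
86..90  pid  (4B, 2-aligned)
90..106  prio  (16B, 2-aligned)
106..110  uid  (4B, 2-aligned)
sizeof = 110, alignof = 2

110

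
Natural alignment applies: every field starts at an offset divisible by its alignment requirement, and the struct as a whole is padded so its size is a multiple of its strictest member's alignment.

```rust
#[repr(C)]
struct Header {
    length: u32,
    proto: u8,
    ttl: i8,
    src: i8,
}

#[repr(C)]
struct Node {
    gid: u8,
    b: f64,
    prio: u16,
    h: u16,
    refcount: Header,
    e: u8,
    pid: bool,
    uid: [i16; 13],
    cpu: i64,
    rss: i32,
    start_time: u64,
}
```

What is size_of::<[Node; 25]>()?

2000

Header: @0: length [4B, align 4] → 4; @4: proto [1B, align 1] → 5; @5: ttl [1B, align 1] → 6; @6: src [1B, align 1] → 7; +1 tail pad (align 4); size 8, align 4
@0: gid [1B, align 1] → 1
+7 pad (align 8)
@8: b [8B, align 8] → 16
@16: prio [2B, align 2] → 18
@18: h [2B, align 2] → 20
@20: refcount [8B, align 4] → 28
@28: e [1B, align 1] → 29
@29: pid [1B, align 1] → 30
@30: uid [26B, align 2] → 56
@56: cpu [8B, align 8] → 64
@64: rss [4B, align 4] → 68
+4 pad (align 8)
@72: start_time [8B, align 8] → 80
size 80, align 8
array of 25: 25 × 80 = 2000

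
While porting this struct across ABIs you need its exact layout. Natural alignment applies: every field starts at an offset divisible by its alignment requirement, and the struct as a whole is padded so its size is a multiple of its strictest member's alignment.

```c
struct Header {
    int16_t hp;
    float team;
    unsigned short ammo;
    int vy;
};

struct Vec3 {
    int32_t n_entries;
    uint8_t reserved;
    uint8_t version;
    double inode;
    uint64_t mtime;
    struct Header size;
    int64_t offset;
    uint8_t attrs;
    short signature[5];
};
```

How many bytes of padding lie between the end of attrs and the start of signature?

Header: hp at 0 (size 2, align 2) → ends 2; pad 2 to align 4 for team; team at 4 (size 4, align 4) → ends 8; ammo at 8 (size 2, align 2) → ends 10; pad 2 to align 4 for vy; vy at 12 (size 4, align 4) → ends 16; total 16 bytes, alignment 4
n_entries at 0 (size 4, align 4) → ends 4
reserved at 4 (size 1, align 1) → ends 5
version at 5 (size 1, align 1) → ends 6
pad 2 to align 8 for inode
inode at 8 (size 8, align 8) → ends 16
mtime at 16 (size 8, align 8) → ends 24
size at 24 (size 16, align 4) → ends 40
offset at 40 (size 8, align 8) → ends 48
attrs at 48 (size 1, align 1) → ends 49
pad 1 to align 2 for signature
signature at 50 (size 10, align 2) → ends 60

1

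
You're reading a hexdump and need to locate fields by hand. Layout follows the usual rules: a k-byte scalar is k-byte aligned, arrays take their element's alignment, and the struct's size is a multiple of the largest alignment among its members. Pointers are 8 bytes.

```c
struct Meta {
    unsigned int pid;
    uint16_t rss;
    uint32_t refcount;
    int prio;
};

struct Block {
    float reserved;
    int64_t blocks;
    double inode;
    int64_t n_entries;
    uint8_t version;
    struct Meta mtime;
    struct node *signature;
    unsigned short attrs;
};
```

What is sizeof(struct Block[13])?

936

Meta: pid at 0 (size 4, align 4) → ends 4; rss at 4 (size 2, align 2) → ends 6; pad 2 to align 4 for refcount; refcount at 8 (size 4, align 4) → ends 12; prio at 12 (size 4, align 4) → ends 16; total 16 bytes, alignment 4
reserved at 0 (size 4, align 4) → ends 4
pad 4 to align 8 for blocks
blocks at 8 (size 8, align 8) → ends 16
inode at 16 (size 8, align 8) → ends 24
n_entries at 24 (size 8, align 8) → ends 32
version at 32 (size 1, align 1) → ends 33
pad 3 to align 4 for mtime
mtime at 36 (size 16, align 4) → ends 52
pad 4 to align 8 for signature
signature at 56 (size 8, align 8) → ends 64
attrs at 64 (size 2, align 2) → ends 66
tail pad 6 to reach multiple of 8
total 72 bytes, alignment 8
array of 13: 13 × 72 = 936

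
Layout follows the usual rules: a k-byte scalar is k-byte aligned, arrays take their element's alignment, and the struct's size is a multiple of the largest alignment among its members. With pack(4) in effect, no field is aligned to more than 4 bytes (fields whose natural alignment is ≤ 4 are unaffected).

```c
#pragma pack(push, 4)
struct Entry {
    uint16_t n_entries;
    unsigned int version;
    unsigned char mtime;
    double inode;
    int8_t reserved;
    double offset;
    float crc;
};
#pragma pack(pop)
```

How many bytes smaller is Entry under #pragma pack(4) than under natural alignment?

natural layout:
  0..2  n_entries  (2B, 2-aligned)
  2..4  -- padding (2B)
  4..8  version  (4B, 4-aligned)
  8..9  mtime  (1B, 1-aligned)
  9..16  -- padding (7B)
  16..24  inode  (8B, 8-aligned)
  24..25  reserved  (1B, 1-aligned)
  25..32  -- padding (7B)
  32..40  offset  (8B, 8-aligned)
  40..44  crc  (4B, 4-aligned)
  44..48  -- tail padding (4B)
  sizeof = 48, alignof = 8
packed(4) layout:
  0..2  n_entries  (2B, 2-aligned)
  2..4  -- padding (2B)
  4..8  version  (4B, 4-aligned)
  8..9  mtime  (1B, 1-aligned)
  9..12  -- padding (3B)
  12..20  inode  (8B, 4-aligned)
  20..21  reserved  (1B, 1-aligned)
  21..24  -- padding (3B)
  24..32  offset  (8B, 4-aligned)
  32..36  crc  (4B, 4-aligned)
  sizeof = 36, alignof = 4
48 − 36 = 12

12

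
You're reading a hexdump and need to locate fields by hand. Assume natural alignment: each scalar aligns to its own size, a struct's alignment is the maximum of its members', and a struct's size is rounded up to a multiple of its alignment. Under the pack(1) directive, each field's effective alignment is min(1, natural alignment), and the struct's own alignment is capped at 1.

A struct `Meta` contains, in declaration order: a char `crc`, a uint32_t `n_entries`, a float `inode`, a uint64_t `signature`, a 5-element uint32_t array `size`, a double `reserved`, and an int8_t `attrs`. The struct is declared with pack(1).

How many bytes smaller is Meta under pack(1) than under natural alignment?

natural layout:
  @0: crc [1B, align 1] → 1
  +3 pad (align 4)
  @4: n_entries [4B, align 4] → 8
  @8: inode [4B, align 4] → 12
  +4 pad (align 8)
  @16: signature [8B, align 8] → 24
  @24: size [20B, align 4] → 44
  +4 pad (align 8)
  @48: reserved [8B, align 8] → 56
  @56: attrs [1B, align 1] → 57
  +7 tail pad (align 8)
  size 64, align 8
packed(1) layout:
  @0: crc [1B, align 1] → 1
  @1: n_entries [4B, align 1] → 5
  @5: inode [4B, align 1] → 9
  @9: signature [8B, align 1] → 17
  @17: size [20B, align 1] → 37
  @37: reserved [8B, align 1] → 45
  @45: attrs [1B, align 1] → 46
  size 46, align 1
64 − 46 = 18

18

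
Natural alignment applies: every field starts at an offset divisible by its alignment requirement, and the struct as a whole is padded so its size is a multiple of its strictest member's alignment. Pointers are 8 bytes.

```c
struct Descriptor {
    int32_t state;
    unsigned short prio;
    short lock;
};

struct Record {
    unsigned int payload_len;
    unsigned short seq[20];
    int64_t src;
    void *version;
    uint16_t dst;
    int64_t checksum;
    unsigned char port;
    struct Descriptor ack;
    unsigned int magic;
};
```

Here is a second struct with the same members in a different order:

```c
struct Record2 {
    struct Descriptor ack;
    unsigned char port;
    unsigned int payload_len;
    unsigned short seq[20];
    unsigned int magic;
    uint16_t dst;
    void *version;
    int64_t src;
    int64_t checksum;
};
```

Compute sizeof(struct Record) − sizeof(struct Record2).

8

Descriptor: 0..4  state  (4B, 4-aligned); 4..6  prio  (2B, 2-aligned); 6..8  lock  (2B, 2-aligned); sizeof = 8, alignof = 4
0..4  payload_len  (4B, 4-aligned)
4..44  seq  (40B, 2-aligned)
44..48  -- padding (4B)
48..56  src  (8B, 8-aligned)
56..64  version  (8B, 8-aligned)
64..66  dst  (2B, 2-aligned)
66..72  -- padding (6B)
72..80  checksum  (8B, 8-aligned)
80..81  port  (1B, 1-aligned)
81..84  -- padding (3B)
84..92  ack  (8B, 4-aligned)
92..96  magic  (4B, 4-aligned)
sizeof = 96, alignof = 8
— Record2 —
0..8  ack  (8B, 4-aligned)
8..9  port  (1B, 1-aligned)
9..12  -- padding (3B)
12..16  payload_len  (4B, 4-aligned)
16..56  seq  (40B, 2-aligned)
56..60  magic  (4B, 4-aligned)
60..62  dst  (2B, 2-aligned)
62..64  -- padding (2B)
64..72  version  (8B, 8-aligned)
72..80  src  (8B, 8-aligned)
80..88  checksum  (8B, 8-aligned)
sizeof = 88, alignof = 8
96 − 88 = 8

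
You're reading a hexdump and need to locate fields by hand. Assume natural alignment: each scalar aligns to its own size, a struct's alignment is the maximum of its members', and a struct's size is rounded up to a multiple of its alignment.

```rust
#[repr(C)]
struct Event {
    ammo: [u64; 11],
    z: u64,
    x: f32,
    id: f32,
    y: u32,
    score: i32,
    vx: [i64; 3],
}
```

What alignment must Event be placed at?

member alignments: ammo=8, z=8, x=4, id=4, y=4, score=4, vx=8
max = 8

8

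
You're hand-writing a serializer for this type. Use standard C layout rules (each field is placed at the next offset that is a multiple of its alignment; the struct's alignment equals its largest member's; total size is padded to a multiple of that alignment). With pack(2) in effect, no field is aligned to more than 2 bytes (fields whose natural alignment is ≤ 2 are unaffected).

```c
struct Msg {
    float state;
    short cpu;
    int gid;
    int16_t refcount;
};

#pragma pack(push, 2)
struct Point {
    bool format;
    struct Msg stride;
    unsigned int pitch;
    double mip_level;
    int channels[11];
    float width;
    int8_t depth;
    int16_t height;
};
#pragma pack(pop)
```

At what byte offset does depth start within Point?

Msg: state at 0 (size 4, align 4) → ends 4; cpu at 4 (size 2, align 2) → ends 6; pad 2 to align 4 for gid; gid at 8 (size 4, align 4) → ends 12; refcount at 12 (size 2, align 2) → ends 14; tail pad 2 to reach multiple of 4; total 16 bytes, alignment 4
format at 0 (size 1, align 1) → ends 1
pad 1 to align 2 for stride
stride at 2 (size 16, align 2) → ends 18
pitch at 18 (size 4, align 2) → ends 22
mip_level at 22 (size 8, align 2) → ends 30
channels at 30 (size 44, align 2) → ends 74
width at 74 (size 4, align 2) → ends 78
depth at 78 (size 1, align 1) → ends 79

78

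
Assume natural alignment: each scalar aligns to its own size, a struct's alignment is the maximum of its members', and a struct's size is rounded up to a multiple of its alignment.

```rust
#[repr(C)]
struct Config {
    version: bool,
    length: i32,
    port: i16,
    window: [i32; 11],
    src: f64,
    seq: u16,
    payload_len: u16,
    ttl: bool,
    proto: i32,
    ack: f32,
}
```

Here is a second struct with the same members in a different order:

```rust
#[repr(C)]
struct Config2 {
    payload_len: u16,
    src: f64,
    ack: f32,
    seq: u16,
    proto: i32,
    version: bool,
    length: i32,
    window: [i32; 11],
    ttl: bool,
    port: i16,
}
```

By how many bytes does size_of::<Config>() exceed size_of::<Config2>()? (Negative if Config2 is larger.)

0..1  version  (1B, 1-aligned)
1..4  -- padding (3B)
4..8  length  (4B, 4-aligned)
8..10  port  (2B, 2-aligned)
10..12  -- padding (2B)
12..56  window  (44B, 4-aligned)
56..64  src  (8B, 8-aligned)
64..66  seq  (2B, 2-aligned)
66..68  payload_len  (2B, 2-aligned)
68..69  ttl  (1B, 1-aligned)
69..72  -- padding (3B)
72..76  proto  (4B, 4-aligned)
76..80  ack  (4B, 4-aligned)
sizeof = 80, alignof = 8
— Config2 —
0..2  payload_len  (2B, 2-aligned)
2..8  -- padding (6B)
8..16  src  (8B, 8-aligned)
16..20  ack  (4B, 4-aligned)
20..22  seq  (2B, 2-aligned)
22..24  -- padding (2B)
24..28  proto  (4B, 4-aligned)
28..29  version  (1B, 1-aligned)
29..32  -- padding (3B)
32..36  length  (4B, 4-aligned)
36..80  window  (44B, 4-aligned)
80..81  ttl  (1B, 1-aligned)
81..82  -- padding (1B)
82..84  port  (2B, 2-aligned)
84..88  -- tail padding (4B)
sizeof = 88, alignof = 8
80 − 88 = -8

-8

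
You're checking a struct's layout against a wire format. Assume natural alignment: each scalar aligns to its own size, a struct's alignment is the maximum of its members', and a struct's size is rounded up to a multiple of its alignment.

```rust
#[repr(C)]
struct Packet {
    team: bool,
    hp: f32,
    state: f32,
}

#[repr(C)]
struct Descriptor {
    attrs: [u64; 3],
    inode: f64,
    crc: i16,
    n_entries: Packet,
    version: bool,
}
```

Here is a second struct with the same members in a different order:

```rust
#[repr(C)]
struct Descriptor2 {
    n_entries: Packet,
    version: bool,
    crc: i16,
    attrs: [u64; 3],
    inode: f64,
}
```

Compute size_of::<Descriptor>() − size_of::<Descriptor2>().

Packet: @0: team [1B, align 1] → 1; +3 pad (align 4); @4: hp [4B, align 4] → 8; @8: state [4B, align 4] → 12; size 12, align 4
@0: attrs [24B, align 8] → 24
@24: inode [8B, align 8] → 32
@32: crc [2B, align 2] → 34
+2 pad (align 4)
@36: n_entries [12B, align 4] → 48
@48: version [1B, align 1] → 49
+7 tail pad (align 8)
size 56, align 8
— Descriptor2 —
@0: n_entries [12B, align 4] → 12
@12: version [1B, align 1] → 13
+1 pad (align 2)
@14: crc [2B, align 2] → 16
@16: attrs [24B, align 8] → 40
@40: inode [8B, align 8] → 48
size 48, align 8
56 − 48 = 8

8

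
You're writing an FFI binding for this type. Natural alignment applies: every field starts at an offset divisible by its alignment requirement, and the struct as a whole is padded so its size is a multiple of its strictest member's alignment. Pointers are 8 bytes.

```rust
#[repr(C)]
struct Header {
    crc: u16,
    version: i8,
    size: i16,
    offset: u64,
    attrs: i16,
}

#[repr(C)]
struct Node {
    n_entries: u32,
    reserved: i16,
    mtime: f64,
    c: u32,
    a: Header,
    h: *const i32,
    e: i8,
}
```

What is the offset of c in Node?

16

Header: 0..2  crc  (2B, 2-aligned); 2..3  version  (1B, 1-aligned); 3..4  -- padding (1B); 4..6  size  (2B, 2-aligned); 6..8  -- padding (2B); 8..16  offset  (8B, 8-aligned); 16..18  attrs  (2B, 2-aligned); 18..24  -- tail padding (6B); sizeof = 24, alignof = 8
0..4  n_entries  (4B, 4-aligned)
4..6  reserved  (2B, 2-aligned)
6..8  -- padding (2B)
8..16  mtime  (8B, 8-aligned)
16..20  c  (4B, 4-aligned)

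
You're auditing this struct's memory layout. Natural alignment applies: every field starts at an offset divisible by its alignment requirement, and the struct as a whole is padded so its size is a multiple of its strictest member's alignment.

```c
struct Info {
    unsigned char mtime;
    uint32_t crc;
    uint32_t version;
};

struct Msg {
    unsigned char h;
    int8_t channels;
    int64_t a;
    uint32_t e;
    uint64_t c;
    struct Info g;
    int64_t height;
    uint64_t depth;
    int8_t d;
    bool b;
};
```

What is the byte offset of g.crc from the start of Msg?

36

Info: mtime at 0 (size 1, align 1) → ends 1; pad 3 to align 4 for crc; crc at 4 (size 4, align 4) → ends 8; version at 8 (size 4, align 4) → ends 12; total 12 bytes, alignment 4
h at 0 (size 1, align 1) → ends 1
channels at 1 (size 1, align 1) → ends 2
pad 6 to align 8 for a
a at 8 (size 8, align 8) → ends 16
e at 16 (size 4, align 4) → ends 20
pad 4 to align 8 for c
c at 24 (size 8, align 8) → ends 32
g at 32 (size 12, align 4) → ends 44
within Info: crc at 4
32 + 4 = 36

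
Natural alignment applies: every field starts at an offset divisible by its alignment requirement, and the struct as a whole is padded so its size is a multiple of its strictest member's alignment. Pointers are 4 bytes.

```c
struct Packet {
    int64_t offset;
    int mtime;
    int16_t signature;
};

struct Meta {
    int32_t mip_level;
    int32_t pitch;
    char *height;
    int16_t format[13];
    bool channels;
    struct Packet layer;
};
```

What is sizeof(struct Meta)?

56

Packet: 0..8  offset  (8B, 8-aligned); 8..12  mtime  (4B, 4-aligned); 12..14  signature  (2B, 2-aligned); 14..16  -- tail padding (2B); sizeof = 16, alignof = 8
0..4  mip_level  (4B, 4-aligned)
4..8  pitch  (4B, 4-aligned)
8..12  height  (4B, 4-aligned)
12..38  format  (26B, 2-aligned)
38..39  channels  (1B, 1-aligned)
39..40  -- padding (1B)
40..56  layer  (16B, 8-aligned)
sizeof = 56, alignof = 8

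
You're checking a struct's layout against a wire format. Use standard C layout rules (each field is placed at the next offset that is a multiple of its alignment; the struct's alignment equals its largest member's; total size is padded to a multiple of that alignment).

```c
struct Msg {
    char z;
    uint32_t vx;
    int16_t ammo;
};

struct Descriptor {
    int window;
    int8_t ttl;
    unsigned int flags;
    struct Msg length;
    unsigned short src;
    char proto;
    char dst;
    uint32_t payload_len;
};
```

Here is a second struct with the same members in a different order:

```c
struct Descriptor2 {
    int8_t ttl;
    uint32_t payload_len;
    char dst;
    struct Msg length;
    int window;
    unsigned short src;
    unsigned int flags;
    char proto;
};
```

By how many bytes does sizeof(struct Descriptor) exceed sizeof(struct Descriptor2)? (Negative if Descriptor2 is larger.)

Msg: 0..1  z  (1B, 1-aligned); 1..4  -- padding (3B); 4..8  vx  (4B, 4-aligned); 8..10  ammo  (2B, 2-aligned); 10..12  -- tail padding (2B); sizeof = 12, alignof = 4
0..4  window  (4B, 4-aligned)
4..5  ttl  (1B, 1-aligned)
5..8  -- padding (3B)
8..12  flags  (4B, 4-aligned)
12..24  length  (12B, 4-aligned)
24..26  src  (2B, 2-aligned)
26..27  proto  (1B, 1-aligned)
27..28  dst  (1B, 1-aligned)
28..32  payload_len  (4B, 4-aligned)
sizeof = 32, alignof = 4
— Descriptor2 —
0..1  ttl  (1B, 1-aligned)
1..4  -- padding (3B)
4..8  payload_len  (4B, 4-aligned)
8..9  dst  (1B, 1-aligned)
9..12  -- padding (3B)
12..24  length  (12B, 4-aligned)
24..28  window  (4B, 4-aligned)
28..30  src  (2B, 2-aligned)
30..32  -- padding (2B)
32..36  flags  (4B, 4-aligned)
36..37  proto  (1B, 1-aligned)
37..40  -- tail padding (3B)
sizeof = 40, alignof = 4
32 − 40 = -8

-8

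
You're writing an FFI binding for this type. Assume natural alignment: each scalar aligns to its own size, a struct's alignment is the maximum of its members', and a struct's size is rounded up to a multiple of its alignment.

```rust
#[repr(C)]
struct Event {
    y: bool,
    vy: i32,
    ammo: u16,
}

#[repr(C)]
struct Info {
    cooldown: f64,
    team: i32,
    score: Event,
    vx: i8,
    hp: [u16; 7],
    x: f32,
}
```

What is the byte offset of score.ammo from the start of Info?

20

Event: 0..1  y  (1B, 1-aligned); 1..4  -- padding (3B); 4..8  vy  (4B, 4-aligned); 8..10  ammo  (2B, 2-aligned); 10..12  -- tail padding (2B); sizeof = 12, alignof = 4
0..8  cooldown  (8B, 8-aligned)
8..12  team  (4B, 4-aligned)
12..24  score  (12B, 4-aligned)
within Event: ammo at 8
12 + 8 = 20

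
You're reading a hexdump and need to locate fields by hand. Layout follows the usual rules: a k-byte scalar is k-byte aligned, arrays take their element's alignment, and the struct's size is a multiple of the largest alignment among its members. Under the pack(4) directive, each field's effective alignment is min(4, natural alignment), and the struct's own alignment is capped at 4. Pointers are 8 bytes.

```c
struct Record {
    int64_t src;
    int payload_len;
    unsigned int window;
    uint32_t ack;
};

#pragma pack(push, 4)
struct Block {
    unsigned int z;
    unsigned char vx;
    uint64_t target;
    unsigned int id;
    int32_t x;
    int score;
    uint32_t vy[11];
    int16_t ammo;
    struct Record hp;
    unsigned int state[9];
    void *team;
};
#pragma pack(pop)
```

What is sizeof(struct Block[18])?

2592

Record: @0: src [8B, align 8] → 8; @8: payload_len [4B, align 4] → 12; @12: window [4B, align 4] → 16; @16: ack [4B, align 4] → 20; +4 tail pad (align 8); size 24, align 8
@0: z [4B, align 4] → 4
@4: vx [1B, align 1] → 5
+3 pad (align 4)
@8: target [8B, align 4] → 16
@16: id [4B, align 4] → 20
@20: x [4B, align 4] → 24
@24: score [4B, align 4] → 28
@28: vy [44B, align 4] → 72
@72: ammo [2B, align 2] → 74
+2 pad (align 4)
@76: hp [24B, align 4] → 100
@100: state [36B, align 4] → 136
@136: team [8B, align 4] → 144
size 144, align 4
array of 18: 18 × 144 = 2592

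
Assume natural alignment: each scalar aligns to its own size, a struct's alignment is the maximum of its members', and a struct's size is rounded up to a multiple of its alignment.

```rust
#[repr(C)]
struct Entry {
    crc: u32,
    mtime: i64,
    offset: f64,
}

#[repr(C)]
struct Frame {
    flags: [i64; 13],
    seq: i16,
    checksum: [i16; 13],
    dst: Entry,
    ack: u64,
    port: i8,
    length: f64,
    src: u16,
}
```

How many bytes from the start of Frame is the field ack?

Entry: crc at 0 (size 4, align 4) → ends 4; pad 4 to align 8 for mtime; mtime at 8 (size 8, align 8) → ends 16; offset at 16 (size 8, align 8) → ends 24; total 24 bytes, alignment 8
flags at 0 (size 104, align 8) → ends 104
seq at 104 (size 2, align 2) → ends 106
checksum at 106 (size 26, align 2) → ends 132
pad 4 to align 8 for dst
dst at 136 (size 24, align 8) → ends 160
ack at 160 (size 8, align 8) → ends 168

160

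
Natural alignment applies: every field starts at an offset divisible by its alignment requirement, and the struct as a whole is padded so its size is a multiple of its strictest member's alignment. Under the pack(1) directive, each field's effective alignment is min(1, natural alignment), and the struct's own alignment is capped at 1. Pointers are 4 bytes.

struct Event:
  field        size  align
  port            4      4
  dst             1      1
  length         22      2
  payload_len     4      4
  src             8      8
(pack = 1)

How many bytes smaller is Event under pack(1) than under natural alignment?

natural layout:
  @0: port [4B, align 4] → 4
  @4: dst [1B, align 1] → 5
  +1 pad (align 2)
  @6: length [22B, align 2] → 28
  @28: payload_len [4B, align 4] → 32
  @32: src [8B, align 8] → 40
  size 40, align 8
packed(1) layout:
  @0: port [4B, align 1] → 4
  @4: dst [1B, align 1] → 5
  @5: length [22B, align 1] → 27
  @27: payload_len [4B, align 1] → 31
  @31: src [8B, align 1] → 39
  size 39, align 1
40 − 39 = 1

1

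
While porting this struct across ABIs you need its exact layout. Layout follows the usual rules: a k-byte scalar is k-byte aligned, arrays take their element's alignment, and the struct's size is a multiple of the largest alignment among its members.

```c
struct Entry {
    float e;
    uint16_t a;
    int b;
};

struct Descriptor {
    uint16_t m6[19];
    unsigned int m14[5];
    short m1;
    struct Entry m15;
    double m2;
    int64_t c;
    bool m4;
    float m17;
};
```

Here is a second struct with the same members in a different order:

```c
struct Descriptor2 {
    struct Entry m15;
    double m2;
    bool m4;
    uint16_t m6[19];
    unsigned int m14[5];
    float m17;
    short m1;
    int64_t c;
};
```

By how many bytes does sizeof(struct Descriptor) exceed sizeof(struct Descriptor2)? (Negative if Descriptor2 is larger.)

Entry: 0..4  e  (4B, 4-aligned); 4..6  a  (2B, 2-aligned); 6..8  -- padding (2B); 8..12  b  (4B, 4-aligned); sizeof = 12, alignof = 4
0..38  m6  (38B, 2-aligned)
38..40  -- padding (2B)
40..60  m14  (20B, 4-aligned)
60..62  m1  (2B, 2-aligned)
62..64  -- padding (2B)
64..76  m15  (12B, 4-aligned)
76..80  -- padding (4B)
80..88  m2  (8B, 8-aligned)
88..96  c  (8B, 8-aligned)
96..97  m4  (1B, 1-aligned)
97..100  -- padding (3B)
100..104  m17  (4B, 4-aligned)
sizeof = 104, alignof = 8
— Descriptor2 —
0..12  m15  (12B, 4-aligned)
12..16  -- padding (4B)
16..24  m2  (8B, 8-aligned)
24..25  m4  (1B, 1-aligned)
25..26  -- padding (1B)
26..64  m6  (38B, 2-aligned)
64..84  m14  (20B, 4-aligned)
84..88  m17  (4B, 4-aligned)
88..90  m1  (2B, 2-aligned)
90..96  -- padding (6B)
96..104  c  (8B, 8-aligned)
sizeof = 104, alignof = 8
104 − 104 = 0

0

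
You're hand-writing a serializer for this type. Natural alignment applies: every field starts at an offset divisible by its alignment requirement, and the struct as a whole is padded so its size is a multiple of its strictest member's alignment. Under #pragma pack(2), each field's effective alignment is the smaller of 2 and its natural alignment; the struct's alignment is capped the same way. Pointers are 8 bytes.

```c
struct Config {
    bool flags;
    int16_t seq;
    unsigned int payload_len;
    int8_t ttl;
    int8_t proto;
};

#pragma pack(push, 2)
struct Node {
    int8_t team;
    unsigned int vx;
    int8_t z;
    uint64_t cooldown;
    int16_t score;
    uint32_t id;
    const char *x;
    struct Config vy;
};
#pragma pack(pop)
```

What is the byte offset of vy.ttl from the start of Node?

38

Config: @0: flags [1B, align 1] → 1; +1 pad (align 2); @2: seq [2B, align 2] → 4; @4: payload_len [4B, align 4] → 8; @8: ttl [1B, align 1] → 9; @9: proto [1B, align 1] → 10; +2 tail pad (align 4); size 12, align 4
@0: team [1B, align 1] → 1
+1 pad (align 2)
@2: vx [4B, align 2] → 6
@6: z [1B, align 1] → 7
+1 pad (align 2)
@8: cooldown [8B, align 2] → 16
@16: score [2B, align 2] → 18
@18: id [4B, align 2] → 22
@22: x [8B, align 2] → 30
@30: vy [12B, align 2] → 42
within Config: ttl at 8
30 + 8 = 38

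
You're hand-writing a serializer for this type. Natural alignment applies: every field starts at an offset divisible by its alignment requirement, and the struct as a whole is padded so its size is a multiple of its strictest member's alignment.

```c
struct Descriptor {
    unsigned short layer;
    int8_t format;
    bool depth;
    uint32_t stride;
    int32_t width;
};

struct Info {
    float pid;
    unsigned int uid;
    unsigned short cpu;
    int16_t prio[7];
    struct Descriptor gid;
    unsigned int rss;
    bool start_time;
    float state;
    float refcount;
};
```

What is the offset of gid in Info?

Descriptor: layer at 0 (size 2, align 2) → ends 2; format at 2 (size 1, align 1) → ends 3; depth at 3 (size 1, align 1) → ends 4; stride at 4 (size 4, align 4) → ends 8; width at 8 (size 4, align 4) → ends 12; total 12 bytes, alignment 4
pid at 0 (size 4, align 4) → ends 4
uid at 4 (size 4, align 4) → ends 8
cpu at 8 (size 2, align 2) → ends 10
prio at 10 (size 14, align 2) → ends 24
gid at 24 (size 12, align 4) → ends 36

24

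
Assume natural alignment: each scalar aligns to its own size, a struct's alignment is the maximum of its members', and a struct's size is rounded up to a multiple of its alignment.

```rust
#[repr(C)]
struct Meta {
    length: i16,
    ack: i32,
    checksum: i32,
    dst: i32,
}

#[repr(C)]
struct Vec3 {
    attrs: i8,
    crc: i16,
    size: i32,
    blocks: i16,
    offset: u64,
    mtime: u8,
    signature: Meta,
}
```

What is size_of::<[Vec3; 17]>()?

Meta: @0: length [2B, align 2] → 2; +2 pad (align 4); @4: ack [4B, align 4] → 8; @8: checksum [4B, align 4] → 12; @12: dst [4B, align 4] → 16; size 16, align 4
@0: attrs [1B, align 1] → 1
+1 pad (align 2)
@2: crc [2B, align 2] → 4
@4: size [4B, align 4] → 8
@8: blocks [2B, align 2] → 10
+6 pad (align 8)
@16: offset [8B, align 8] → 24
@24: mtime [1B, align 1] → 25
+3 pad (align 4)
@28: signature [16B, align 4] → 44
+4 tail pad (align 8)
size 48, align 8
array of 17: 17 × 48 = 816

816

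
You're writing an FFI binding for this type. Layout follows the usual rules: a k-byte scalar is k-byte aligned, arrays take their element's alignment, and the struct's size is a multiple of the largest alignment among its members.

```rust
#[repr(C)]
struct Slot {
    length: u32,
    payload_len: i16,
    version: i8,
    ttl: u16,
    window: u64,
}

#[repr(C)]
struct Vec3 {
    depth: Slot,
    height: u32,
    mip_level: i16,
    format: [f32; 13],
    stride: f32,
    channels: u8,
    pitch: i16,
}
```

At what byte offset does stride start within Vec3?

Slot: length at 0 (size 4, align 4) → ends 4; payload_len at 4 (size 2, align 2) → ends 6; version at 6 (size 1, align 1) → ends 7; pad 1 to align 2 for ttl; ttl at 8 (size 2, align 2) → ends 10; pad 6 to align 8 for window; window at 16 (size 8, align 8) → ends 24; total 24 bytes, alignment 8
depth at 0 (size 24, align 8) → ends 24
height at 24 (size 4, align 4) → ends 28
mip_level at 28 (size 2, align 2) → ends 30
pad 2 to align 4 for format
format at 32 (size 52, align 4) → ends 84
stride at 84 (size 4, align 4) → ends 88

84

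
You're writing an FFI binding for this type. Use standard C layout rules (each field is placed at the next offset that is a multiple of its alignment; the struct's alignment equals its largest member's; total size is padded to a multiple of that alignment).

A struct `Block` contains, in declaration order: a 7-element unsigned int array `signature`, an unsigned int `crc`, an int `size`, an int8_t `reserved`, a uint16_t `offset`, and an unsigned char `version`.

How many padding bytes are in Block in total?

4

signature at 0 (size 28, align 4) → ends 28
crc at 28 (size 4, align 4) → ends 32
size at 32 (size 4, align 4) → ends 36
reserved at 36 (size 1, align 1) → ends 37
pad 1 to align 2 for offset
offset at 38 (size 2, align 2) → ends 40
version at 40 (size 1, align 1) → ends 41
tail pad 3 to reach multiple of 4
total 44 bytes, alignment 4
data bytes 40, size 44 → padding 4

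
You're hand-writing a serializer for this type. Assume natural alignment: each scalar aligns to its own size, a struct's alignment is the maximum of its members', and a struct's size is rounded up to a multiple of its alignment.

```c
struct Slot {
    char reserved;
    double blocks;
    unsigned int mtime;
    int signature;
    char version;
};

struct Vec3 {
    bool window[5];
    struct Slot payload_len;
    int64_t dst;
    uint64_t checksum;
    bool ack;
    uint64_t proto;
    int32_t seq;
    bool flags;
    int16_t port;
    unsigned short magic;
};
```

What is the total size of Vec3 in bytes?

Slot: @0: reserved [1B, align 1] → 1; +7 pad (align 8); @8: blocks [8B, align 8] → 16; @16: mtime [4B, align 4] → 20; @20: signature [4B, align 4] → 24; @24: version [1B, align 1] → 25; +7 tail pad (align 8); size 32, align 8
@0: window [5B, align 1] → 5
+3 pad (align 8)
@8: payload_len [32B, align 8] → 40
@40: dst [8B, align 8] → 48
@48: checksum [8B, align 8] → 56
@56: ack [1B, align 1] → 57
+7 pad (align 8)
@64: proto [8B, align 8] → 72
@72: seq [4B, align 4] → 76
@76: flags [1B, align 1] → 77
+1 pad (align 2)
@78: port [2B, align 2] → 80
@80: magic [2B, align 2] → 82
+6 tail pad (align 8)
size 88, align 8

88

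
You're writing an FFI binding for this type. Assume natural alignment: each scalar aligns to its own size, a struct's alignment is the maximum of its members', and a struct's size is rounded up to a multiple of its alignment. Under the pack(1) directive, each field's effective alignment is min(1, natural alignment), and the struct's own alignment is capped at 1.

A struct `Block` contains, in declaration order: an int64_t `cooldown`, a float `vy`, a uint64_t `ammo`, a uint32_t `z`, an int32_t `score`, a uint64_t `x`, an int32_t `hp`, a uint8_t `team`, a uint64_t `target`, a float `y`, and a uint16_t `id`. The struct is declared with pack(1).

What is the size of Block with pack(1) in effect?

cooldown at 0 (size 8, align 1) → ends 8
vy at 8 (size 4, align 1) → ends 12
ammo at 12 (size 8, align 1) → ends 20
z at 20 (size 4, align 1) → ends 24
score at 24 (size 4, align 1) → ends 28
x at 28 (size 8, align 1) → ends 36
hp at 36 (size 4, align 1) → ends 40
team at 40 (size 1, align 1) → ends 41
target at 41 (size 8, align 1) → ends 49
y at 49 (size 4, align 1) → ends 53
id at 53 (size 2, align 1) → ends 55
total 55 bytes, alignment 1

55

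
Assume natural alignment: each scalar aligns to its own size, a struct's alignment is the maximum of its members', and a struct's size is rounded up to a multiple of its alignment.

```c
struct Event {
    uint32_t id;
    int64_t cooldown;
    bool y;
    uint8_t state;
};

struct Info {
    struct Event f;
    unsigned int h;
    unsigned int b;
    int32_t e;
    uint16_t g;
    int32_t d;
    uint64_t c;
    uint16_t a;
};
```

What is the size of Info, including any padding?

Event: 0..4  id  (4B, 4-aligned); 4..8  -- padding (4B); 8..16  cooldown  (8B, 8-aligned); 16..17  y  (1B, 1-aligned); 17..18  state  (1B, 1-aligned); 18..24  -- tail padding (6B); sizeof = 24, alignof = 8
0..24  f  (24B, 8-aligned)
24..28  h  (4B, 4-aligned)
28..32  b  (4B, 4-aligned)
32..36  e  (4B, 4-aligned)
36..38  g  (2B, 2-aligned)
38..40  -- padding (2B)
40..44  d  (4B, 4-aligned)
44..48  -- padding (4B)
48..56  c  (8B, 8-aligned)
56..58  a  (2B, 2-aligned)
58..64  -- tail padding (6B)
sizeof = 64, alignof = 8

64 bytes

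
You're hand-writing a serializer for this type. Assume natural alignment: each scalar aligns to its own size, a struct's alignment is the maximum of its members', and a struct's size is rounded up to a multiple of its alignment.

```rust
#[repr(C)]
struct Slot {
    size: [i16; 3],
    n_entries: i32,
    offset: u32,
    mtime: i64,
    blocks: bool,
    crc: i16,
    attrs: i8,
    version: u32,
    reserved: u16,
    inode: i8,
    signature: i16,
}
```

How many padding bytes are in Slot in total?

size at 0 (size 6, align 2) → ends 6
pad 2 to align 4 for n_entries
n_entries at 8 (size 4, align 4) → ends 12
offset at 12 (size 4, align 4) → ends 16
mtime at 16 (size 8, align 8) → ends 24
blocks at 24 (size 1, align 1) → ends 25
pad 1 to align 2 for crc
crc at 26 (size 2, align 2) → ends 28
attrs at 28 (size 1, align 1) → ends 29
pad 3 to align 4 for version
version at 32 (size 4, align 4) → ends 36
reserved at 36 (size 2, align 2) → ends 38
inode at 38 (size 1, align 1) → ends 39
pad 1 to align 2 for signature
signature at 40 (size 2, align 2) → ends 42
tail pad 6 to reach multiple of 8
total 48 bytes, alignment 8
data bytes 35, size 48 → padding 13

13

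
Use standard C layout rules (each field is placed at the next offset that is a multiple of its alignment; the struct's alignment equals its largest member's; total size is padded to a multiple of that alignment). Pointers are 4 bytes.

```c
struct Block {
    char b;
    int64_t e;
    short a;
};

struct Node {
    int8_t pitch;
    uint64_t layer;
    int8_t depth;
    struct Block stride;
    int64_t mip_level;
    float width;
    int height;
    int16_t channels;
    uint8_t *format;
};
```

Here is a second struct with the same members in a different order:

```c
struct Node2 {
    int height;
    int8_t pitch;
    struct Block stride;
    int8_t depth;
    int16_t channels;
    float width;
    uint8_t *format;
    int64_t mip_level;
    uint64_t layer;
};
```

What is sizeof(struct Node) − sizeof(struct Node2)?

8

Block: b at 0 (size 1, align 1) → ends 1; pad 7 to align 8 for e; e at 8 (size 8, align 8) → ends 16; a at 16 (size 2, align 2) → ends 18; tail pad 6 to reach multiple of 8; total 24 bytes, alignment 8
pitch at 0 (size 1, align 1) → ends 1
pad 7 to align 8 for layer
layer at 8 (size 8, align 8) → ends 16
depth at 16 (size 1, align 1) → ends 17
pad 7 to align 8 for stride
stride at 24 (size 24, align 8) → ends 48
mip_level at 48 (size 8, align 8) → ends 56
width at 56 (size 4, align 4) → ends 60
height at 60 (size 4, align 4) → ends 64
channels at 64 (size 2, align 2) → ends 66
pad 2 to align 4 for format
format at 68 (size 4, align 4) → ends 72
total 72 bytes, alignment 8
— Node2 —
height at 0 (size 4, align 4) → ends 4
pitch at 4 (size 1, align 1) → ends 5
pad 3 to align 8 for stride
stride at 8 (size 24, align 8) → ends 32
depth at 32 (size 1, align 1) → ends 33
pad 1 to align 2 for channels
channels at 34 (size 2, align 2) → ends 36
width at 36 (size 4, align 4) → ends 40
format at 40 (size 4, align 4) → ends 44
pad 4 to align 8 for mip_level
mip_level at 48 (size 8, align 8) → ends 56
layer at 56 (size 8, align 8) → ends 64
total 64 bytes, alignment 8
72 − 64 = 8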